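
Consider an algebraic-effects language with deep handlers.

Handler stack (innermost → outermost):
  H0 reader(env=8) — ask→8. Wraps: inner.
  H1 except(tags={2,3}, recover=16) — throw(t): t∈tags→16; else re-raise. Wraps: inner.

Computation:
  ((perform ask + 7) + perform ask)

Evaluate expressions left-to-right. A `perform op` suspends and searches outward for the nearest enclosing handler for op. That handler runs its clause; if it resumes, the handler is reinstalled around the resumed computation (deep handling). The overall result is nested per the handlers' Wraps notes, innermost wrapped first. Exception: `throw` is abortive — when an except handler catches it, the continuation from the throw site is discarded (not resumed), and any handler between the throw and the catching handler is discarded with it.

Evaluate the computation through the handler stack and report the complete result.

Answer: 23

Step-by-step:
ask @ H0 ⇒ 8
ask @ H0 ⇒ 8
H0 returns 23
H1 returns 23
= 23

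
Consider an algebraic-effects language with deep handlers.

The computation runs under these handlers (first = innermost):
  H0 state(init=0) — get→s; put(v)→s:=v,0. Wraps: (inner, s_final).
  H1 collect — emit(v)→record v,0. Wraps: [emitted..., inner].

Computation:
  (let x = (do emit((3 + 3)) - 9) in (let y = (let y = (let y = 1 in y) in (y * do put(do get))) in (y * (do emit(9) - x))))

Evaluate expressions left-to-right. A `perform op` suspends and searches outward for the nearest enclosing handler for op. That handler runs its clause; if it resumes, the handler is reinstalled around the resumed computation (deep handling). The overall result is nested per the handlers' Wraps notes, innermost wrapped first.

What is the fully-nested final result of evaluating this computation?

Evaluation trace:
emit(6) @ H1 ⇒ out+=6
get @ H0 ⇒ 0
put(0) @ H0 ⇒ s:=0
emit(9) @ H1 ⇒ out+=9
H0 returns (0, 0)
H1 returns [6, 9, (0, 0)]
= [6, 9, (0, 0)]

Answer: [6, 9, (0, 0)]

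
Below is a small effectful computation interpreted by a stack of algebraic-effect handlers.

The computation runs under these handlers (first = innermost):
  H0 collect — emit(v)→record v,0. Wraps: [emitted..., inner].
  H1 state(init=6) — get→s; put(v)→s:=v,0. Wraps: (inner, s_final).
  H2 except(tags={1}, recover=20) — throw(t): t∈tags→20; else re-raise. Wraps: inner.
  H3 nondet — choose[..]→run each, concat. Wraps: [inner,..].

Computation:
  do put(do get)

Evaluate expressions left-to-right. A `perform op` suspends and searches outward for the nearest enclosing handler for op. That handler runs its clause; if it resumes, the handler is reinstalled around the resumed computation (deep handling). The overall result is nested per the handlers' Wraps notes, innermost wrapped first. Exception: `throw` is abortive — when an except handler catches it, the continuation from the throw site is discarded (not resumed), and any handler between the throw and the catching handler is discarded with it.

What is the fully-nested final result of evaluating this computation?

Answer: [([0], 6)]

Working:
get @ H1 ⇒ 6
put(6) @ H1 ⇒ s:=6
H0 returns [0]
H1 returns ([0], 6)
H2 returns ([0], 6)
H3 returns [([0], 6)]
= [([0], 6)]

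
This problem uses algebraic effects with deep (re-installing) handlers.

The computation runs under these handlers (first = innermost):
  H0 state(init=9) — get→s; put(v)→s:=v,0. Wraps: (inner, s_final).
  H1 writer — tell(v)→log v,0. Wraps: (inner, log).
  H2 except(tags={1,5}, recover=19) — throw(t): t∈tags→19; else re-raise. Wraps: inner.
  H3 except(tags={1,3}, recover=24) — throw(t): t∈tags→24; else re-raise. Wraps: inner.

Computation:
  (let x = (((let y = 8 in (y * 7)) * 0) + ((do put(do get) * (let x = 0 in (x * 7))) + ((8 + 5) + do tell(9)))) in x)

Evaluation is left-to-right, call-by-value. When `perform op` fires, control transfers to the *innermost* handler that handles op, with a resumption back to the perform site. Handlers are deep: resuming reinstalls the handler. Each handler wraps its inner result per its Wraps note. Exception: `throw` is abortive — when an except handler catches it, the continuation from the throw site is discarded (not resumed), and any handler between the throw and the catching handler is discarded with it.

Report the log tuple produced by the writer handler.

Working:
get @ H0 ⇒ 9
put(9) @ H0 ⇒ s:=9
tell(9) @ H1 ⇒ log+=9
H0 returns (13, 9)
H1 returns ((13, 9), (9))
H2 returns ((13, 9), (9))
H3 returns ((13, 9), (9))
= ((13, 9), (9))

Answer: (9)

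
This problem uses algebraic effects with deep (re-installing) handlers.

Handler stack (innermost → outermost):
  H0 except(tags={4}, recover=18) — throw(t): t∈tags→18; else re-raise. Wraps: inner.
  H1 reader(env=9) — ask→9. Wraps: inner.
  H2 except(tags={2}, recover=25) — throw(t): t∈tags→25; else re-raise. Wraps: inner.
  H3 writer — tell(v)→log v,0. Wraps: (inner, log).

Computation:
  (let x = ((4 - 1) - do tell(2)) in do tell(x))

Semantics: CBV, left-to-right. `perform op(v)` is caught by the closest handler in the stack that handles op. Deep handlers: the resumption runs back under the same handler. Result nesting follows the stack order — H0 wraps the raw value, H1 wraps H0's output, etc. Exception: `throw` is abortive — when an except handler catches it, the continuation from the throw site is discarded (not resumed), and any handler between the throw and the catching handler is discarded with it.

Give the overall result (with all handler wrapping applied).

Evaluation trace:
tell(2) @ H3 ⇒ log+=2
tell(3) @ H3 ⇒ log+=3
H0 returns 0
H1 returns 0
H2 returns 0
H3 returns (0, (2, 3))
= (0, (2, 3))

Answer: (0, (2, 3))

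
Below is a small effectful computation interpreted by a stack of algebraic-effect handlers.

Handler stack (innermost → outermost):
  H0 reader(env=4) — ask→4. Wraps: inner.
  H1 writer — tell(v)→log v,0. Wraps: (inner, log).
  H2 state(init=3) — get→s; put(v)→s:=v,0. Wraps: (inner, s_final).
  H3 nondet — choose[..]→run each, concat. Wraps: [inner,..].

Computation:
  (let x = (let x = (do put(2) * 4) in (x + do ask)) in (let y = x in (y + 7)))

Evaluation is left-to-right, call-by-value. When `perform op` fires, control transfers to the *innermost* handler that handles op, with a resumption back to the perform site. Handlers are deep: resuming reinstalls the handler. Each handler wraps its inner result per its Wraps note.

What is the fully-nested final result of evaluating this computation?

Evaluation trace:
put(2) @ H2 ⇒ s:=2
ask @ H0 ⇒ 4
H0 returns 11
H1 returns (11, ())
H2 returns ((11, ()), 2)
H3 returns [((11, ()), 2)]
= [((11, ()), 2)]

Answer: [((11, ()), 2)]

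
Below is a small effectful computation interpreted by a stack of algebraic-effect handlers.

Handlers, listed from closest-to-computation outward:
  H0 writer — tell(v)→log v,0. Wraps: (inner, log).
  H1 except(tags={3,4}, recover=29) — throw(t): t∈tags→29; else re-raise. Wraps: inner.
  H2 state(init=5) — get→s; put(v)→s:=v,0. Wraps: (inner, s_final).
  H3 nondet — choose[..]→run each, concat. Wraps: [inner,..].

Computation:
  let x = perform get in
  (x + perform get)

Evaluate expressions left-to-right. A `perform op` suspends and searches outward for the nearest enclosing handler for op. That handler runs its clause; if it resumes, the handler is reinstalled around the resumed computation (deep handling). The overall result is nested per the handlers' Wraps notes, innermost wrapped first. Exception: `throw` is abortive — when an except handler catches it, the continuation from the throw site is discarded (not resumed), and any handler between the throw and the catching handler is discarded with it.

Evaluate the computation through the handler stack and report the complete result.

Evaluation trace:
get @ H2 ⇒ 5
get @ H2 ⇒ 5
H0 returns (10, ())
H1 returns (10, ())
H2 returns ((10, ()), 5)
H3 returns [((10, ()), 5)]
= [((10, ()), 5)]

Answer: [((10, ()), 5)]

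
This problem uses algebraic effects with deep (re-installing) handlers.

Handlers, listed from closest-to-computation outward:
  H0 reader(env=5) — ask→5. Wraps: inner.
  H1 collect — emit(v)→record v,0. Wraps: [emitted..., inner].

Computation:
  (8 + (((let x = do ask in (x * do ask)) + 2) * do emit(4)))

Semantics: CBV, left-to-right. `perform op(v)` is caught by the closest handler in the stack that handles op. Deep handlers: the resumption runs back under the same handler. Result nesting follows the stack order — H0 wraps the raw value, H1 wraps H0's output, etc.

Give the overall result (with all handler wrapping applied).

Step-by-step:
ask @ H0 ⇒ 5
ask @ H0 ⇒ 5
emit(4) @ H1 ⇒ out+=4
H0 returns 8
H1 returns [4, 8]
= [4, 8]

Answer: [4, 8]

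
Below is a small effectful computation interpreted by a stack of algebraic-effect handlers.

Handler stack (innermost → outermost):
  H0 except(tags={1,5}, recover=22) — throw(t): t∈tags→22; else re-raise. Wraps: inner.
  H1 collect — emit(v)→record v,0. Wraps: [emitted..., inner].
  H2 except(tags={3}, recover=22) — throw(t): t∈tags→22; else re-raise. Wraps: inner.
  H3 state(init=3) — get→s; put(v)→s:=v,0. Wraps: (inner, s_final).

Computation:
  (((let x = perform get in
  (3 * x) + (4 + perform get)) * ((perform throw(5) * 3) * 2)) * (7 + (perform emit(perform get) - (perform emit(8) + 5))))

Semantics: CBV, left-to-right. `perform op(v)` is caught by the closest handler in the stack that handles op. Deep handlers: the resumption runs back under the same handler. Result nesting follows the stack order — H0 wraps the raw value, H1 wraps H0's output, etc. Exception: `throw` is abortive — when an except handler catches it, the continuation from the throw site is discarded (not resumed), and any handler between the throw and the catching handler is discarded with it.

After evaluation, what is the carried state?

Answer: 3

Evaluation trace:
get @ H3 ⇒ 3
get @ H3 ⇒ 3
throw(5) @ H0 caught ⇒ 22
H1 returns [22]
H2 returns [22]
H3 returns ([22], 3)
= ([22], 3)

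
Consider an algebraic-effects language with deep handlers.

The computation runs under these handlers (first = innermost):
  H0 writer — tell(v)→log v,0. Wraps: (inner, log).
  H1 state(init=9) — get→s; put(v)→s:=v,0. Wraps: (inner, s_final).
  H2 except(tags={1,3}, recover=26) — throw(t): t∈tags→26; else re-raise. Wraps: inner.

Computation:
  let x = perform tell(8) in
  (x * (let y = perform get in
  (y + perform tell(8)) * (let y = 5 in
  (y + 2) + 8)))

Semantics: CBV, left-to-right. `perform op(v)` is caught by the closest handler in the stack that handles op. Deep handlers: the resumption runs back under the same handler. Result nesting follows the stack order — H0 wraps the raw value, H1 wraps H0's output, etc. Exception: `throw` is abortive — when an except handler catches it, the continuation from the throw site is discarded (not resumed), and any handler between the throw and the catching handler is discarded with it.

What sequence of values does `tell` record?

Answer: (8, 8)

Evaluation trace:
tell(8) @ H0 ⇒ log+=8
get @ H1 ⇒ 9
tell(8) @ H0 ⇒ log+=8
H0 returns (0, (8, 8))
H1 returns ((0, (8, 8)), 9)
H2 returns ((0, (8, 8)), 9)
= ((0, (8, 8)), 9)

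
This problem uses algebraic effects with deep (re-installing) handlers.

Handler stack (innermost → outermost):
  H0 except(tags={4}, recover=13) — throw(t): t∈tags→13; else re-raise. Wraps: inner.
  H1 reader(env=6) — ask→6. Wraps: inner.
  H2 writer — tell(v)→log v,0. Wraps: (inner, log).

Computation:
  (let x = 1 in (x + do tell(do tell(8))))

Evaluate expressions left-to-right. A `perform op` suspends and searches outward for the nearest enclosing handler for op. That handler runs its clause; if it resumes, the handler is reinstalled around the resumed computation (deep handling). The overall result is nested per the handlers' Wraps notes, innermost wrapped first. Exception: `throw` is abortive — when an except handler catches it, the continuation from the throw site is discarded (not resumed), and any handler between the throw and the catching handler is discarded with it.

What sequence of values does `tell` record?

Answer: (8, 0)

Evaluation trace:
tell(8) @ H2 ⇒ log+=8
tell(0) @ H2 ⇒ log+=0
H0 returns 1
H1 returns 1
H2 returns (1, (8, 0))
= (1, (8, 0))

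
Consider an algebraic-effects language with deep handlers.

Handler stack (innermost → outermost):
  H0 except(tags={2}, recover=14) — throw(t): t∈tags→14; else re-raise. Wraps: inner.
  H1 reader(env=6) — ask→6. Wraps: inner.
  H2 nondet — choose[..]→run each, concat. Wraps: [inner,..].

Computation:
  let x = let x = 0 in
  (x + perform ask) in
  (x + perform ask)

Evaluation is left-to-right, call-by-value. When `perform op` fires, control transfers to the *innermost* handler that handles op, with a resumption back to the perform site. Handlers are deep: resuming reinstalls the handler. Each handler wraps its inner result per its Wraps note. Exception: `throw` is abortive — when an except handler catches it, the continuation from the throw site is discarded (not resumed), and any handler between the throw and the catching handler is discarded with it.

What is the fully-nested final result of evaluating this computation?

Answer: [12]

Working:
ask @ H1 ⇒ 6
ask @ H1 ⇒ 6
H0 returns 12
H1 returns 12
H2 returns [12]
= [12]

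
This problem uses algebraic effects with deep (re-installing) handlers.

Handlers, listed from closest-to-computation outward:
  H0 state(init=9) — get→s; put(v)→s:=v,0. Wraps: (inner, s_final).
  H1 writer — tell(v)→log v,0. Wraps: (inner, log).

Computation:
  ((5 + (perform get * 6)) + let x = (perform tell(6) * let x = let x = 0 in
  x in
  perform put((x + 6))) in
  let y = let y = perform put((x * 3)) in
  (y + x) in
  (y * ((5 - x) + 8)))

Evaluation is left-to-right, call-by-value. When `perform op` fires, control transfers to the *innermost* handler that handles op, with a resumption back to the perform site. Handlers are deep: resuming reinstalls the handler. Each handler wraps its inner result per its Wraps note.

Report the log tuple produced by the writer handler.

Answer: (6)

Step-by-step:
get @ H0 ⇒ 9
tell(6) @ H1 ⇒ log+=6
put(6) @ H0 ⇒ s:=6
put(0) @ H0 ⇒ s:=0
H0 returns (59, 0)
H1 returns ((59, 0), (6))
= ((59, 0), (6))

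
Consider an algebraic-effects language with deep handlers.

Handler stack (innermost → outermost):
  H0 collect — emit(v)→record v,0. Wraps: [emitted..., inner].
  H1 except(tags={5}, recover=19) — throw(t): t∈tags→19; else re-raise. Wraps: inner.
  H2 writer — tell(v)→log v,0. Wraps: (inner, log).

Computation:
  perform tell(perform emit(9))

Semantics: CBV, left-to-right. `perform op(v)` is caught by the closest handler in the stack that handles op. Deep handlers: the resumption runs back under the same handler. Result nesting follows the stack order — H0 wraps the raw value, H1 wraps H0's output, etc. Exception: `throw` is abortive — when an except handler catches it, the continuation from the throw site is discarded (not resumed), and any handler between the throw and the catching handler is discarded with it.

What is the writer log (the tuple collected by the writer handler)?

Evaluation trace:
emit(9) @ H0 ⇒ out+=9
tell(0) @ H2 ⇒ log+=0
H0 returns [9, 0]
H1 returns [9, 0]
H2 returns ([9, 0], (0))
= ([9, 0], (0))

Answer: (0)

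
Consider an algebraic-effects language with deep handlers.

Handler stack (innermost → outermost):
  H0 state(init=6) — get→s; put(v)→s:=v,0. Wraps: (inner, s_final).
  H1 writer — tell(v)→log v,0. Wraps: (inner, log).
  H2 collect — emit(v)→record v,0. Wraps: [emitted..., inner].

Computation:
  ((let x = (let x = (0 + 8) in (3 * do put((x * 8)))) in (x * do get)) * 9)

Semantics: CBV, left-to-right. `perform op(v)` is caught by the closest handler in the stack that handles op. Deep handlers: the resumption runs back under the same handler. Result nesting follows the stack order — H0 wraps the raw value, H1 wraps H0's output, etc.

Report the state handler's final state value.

Working:
put(64) @ H0 ⇒ s:=64
get @ H0 ⇒ 64
H0 returns (0, 64)
H1 returns ((0, 64), ())
H2 returns [((0, 64), ())]
= [((0, 64), ())]

Answer: 64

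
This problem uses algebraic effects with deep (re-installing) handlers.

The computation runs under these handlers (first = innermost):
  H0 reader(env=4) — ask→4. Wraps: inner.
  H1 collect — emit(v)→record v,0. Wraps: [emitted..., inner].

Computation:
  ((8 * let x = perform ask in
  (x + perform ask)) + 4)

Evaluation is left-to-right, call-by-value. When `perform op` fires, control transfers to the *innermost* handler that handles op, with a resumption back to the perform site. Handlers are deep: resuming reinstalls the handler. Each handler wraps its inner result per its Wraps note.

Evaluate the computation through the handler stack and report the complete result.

Answer: [68]

Evaluation trace:
ask @ H0 ⇒ 4
ask @ H0 ⇒ 4
H0 returns 68
H1 returns [68]
= [68]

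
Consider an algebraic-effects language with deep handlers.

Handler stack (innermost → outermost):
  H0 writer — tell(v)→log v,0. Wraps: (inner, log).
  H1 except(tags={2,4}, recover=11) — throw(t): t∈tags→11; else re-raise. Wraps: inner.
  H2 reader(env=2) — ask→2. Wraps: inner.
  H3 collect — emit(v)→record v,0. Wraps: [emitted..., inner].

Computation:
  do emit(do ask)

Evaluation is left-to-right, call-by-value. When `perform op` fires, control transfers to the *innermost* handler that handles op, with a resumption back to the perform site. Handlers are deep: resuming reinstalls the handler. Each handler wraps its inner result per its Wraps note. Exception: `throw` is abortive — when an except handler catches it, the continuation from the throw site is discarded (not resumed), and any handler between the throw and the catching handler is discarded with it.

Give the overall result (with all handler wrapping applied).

Answer: [2, (0, ())]

Working:
ask @ H2 ⇒ 2
emit(2) @ H3 ⇒ out+=2
H0 returns (0, ())
H1 returns (0, ())
H2 returns (0, ())
H3 returns [2, (0, ())]
= [2, (0, ())]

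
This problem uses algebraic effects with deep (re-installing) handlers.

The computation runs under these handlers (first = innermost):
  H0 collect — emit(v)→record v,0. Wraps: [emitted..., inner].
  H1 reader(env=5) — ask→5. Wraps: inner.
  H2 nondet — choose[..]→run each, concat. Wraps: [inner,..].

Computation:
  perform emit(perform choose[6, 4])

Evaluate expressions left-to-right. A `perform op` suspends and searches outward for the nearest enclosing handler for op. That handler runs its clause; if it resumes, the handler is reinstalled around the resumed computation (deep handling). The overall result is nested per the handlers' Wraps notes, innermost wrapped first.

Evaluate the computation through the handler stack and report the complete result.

Answer: [[6, 0], [4, 0]]

Working:
choose[6, 4] @ H2
  branch[0] choose=6:
    emit(6) @ H0 ⇒ out+=6
    H0 returns [6, 0]
    H1 returns [6, 0]
    H2 returns [[6, 0]]
  branch[1] choose=4:
    emit(4) @ H0 ⇒ out+=4
    H0 returns [4, 0]
    H1 returns [4, 0]
    H2 returns [[4, 0]]
= [[6, 0], [4, 0]]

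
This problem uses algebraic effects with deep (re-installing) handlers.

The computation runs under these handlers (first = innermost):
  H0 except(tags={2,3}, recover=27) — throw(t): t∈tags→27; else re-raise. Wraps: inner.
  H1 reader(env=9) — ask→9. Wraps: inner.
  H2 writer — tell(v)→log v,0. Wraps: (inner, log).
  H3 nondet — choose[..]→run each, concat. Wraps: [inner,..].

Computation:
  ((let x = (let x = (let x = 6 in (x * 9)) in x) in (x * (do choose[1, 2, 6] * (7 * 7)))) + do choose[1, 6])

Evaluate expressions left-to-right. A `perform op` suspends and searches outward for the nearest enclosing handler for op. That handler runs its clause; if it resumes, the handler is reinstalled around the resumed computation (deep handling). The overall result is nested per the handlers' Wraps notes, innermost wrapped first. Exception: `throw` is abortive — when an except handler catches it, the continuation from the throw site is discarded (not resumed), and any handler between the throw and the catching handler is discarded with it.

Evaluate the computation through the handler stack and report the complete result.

Answer: [(2647, ()), (2652, ()), (5293, ()), (5298, ()), (15877, ()), (15882, ())]

Working:
choose[1, 2, 6] @ H3
  branch[0] choose=1:
    choose[1, 6] @ H3
      branch[0] choose=1:
        H0 returns 2647
        H1 returns 2647
        H2 returns (2647, ())
        H3 returns [(2647, ())]
      branch[1] choose=6:
        H0 returns 2652
        H1 returns 2652
        H2 returns (2652, ())
        H3 returns [(2652, ())]
  branch[1] choose=2:
    choose[1, 6] @ H3
      branch[0] choose=1:
        H0 returns 5293
        H1 returns 5293
        H2 returns (5293, ())
        H3 returns [(5293, ())]
      branch[1] choose=6:
        H0 returns 5298
        H1 returns 5298
        H2 returns (5298, ())
        H3 returns [(5298, ())]
  branch[2] choose=6:
    choose[1, 6] @ H3
      branch[0] choose=1:
        H0 returns 15877
        H1 returns 15877
        H2 returns (15877, ())
        H3 returns [(15877, ())]
      branch[1] choose=6:
        H0 returns 15882
        H1 returns 15882
        H2 returns (15882, ())
        H3 returns [(15882, ())]
= [(2647, ()), (2652, ()), (5293, ()), (5298, ()), (15877, ()), (15882, ())]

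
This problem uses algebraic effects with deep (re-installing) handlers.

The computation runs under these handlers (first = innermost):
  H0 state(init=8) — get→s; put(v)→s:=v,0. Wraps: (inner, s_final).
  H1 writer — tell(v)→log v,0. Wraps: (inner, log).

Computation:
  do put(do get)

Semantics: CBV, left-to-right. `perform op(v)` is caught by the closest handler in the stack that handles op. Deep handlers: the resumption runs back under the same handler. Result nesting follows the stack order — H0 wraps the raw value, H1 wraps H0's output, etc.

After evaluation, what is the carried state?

Evaluation trace:
get @ H0 ⇒ 8
put(8) @ H0 ⇒ s:=8
H0 returns (0, 8)
H1 returns ((0, 8), ())
= ((0, 8), ())

Answer: 8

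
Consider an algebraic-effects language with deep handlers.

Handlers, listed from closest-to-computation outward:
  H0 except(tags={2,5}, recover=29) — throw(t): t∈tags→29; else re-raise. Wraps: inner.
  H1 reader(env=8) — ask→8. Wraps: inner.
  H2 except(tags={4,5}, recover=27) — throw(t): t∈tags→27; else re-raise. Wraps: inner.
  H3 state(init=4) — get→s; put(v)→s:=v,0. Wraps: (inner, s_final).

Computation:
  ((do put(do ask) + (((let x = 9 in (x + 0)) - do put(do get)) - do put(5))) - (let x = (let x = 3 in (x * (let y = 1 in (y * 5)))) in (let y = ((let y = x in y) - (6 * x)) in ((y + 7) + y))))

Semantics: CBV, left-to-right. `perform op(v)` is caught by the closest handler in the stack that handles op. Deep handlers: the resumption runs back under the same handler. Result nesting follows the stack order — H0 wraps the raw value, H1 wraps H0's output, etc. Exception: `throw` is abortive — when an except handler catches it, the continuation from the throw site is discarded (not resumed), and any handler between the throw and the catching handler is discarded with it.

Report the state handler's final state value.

Step-by-step:
ask @ H1 ⇒ 8
put(8) @ H3 ⇒ s:=8
get @ H3 ⇒ 8
put(8) @ H3 ⇒ s:=8
put(5) @ H3 ⇒ s:=5
H0 returns 152
H1 returns 152
H2 returns 152
H3 returns (152, 5)
= (152, 5)

Answer: 5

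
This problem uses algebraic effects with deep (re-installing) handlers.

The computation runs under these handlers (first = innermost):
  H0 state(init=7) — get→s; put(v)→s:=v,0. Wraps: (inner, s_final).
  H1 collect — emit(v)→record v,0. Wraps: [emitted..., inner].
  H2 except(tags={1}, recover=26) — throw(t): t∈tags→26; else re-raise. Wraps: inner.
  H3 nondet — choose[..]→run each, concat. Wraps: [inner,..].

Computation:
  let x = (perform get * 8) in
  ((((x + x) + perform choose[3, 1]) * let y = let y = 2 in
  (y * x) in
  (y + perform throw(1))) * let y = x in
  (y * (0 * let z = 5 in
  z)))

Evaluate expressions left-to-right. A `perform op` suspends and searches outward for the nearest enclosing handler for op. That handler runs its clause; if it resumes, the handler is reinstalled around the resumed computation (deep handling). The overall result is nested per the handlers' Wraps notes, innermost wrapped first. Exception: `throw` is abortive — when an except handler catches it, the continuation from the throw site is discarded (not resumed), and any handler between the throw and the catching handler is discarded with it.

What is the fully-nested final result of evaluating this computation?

Step-by-step:
get @ H0 ⇒ 7
choose[3, 1] @ H3
  branch[0] choose=3:
    throw(1) @ H2 caught ⇒ 26
    H3 returns [26]
  branch[1] choose=1:
    throw(1) @ H2 caught ⇒ 26
    H3 returns [26]
= [26, 26]

Answer: [26, 26]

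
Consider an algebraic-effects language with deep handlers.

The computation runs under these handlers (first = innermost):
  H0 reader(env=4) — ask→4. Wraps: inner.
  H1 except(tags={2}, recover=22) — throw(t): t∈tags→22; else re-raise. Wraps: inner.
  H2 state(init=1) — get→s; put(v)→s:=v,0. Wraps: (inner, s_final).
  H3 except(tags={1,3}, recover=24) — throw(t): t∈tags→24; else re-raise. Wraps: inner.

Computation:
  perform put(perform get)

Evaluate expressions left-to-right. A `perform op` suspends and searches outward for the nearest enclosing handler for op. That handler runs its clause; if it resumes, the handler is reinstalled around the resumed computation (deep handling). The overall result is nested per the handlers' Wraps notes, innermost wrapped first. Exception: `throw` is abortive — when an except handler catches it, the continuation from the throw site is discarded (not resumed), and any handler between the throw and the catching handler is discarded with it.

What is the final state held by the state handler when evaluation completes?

Evaluation trace:
get @ H2 ⇒ 1
put(1) @ H2 ⇒ s:=1
H0 returns 0
H1 returns 0
H2 returns (0, 1)
H3 returns (0, 1)
= (0, 1)

Answer: 1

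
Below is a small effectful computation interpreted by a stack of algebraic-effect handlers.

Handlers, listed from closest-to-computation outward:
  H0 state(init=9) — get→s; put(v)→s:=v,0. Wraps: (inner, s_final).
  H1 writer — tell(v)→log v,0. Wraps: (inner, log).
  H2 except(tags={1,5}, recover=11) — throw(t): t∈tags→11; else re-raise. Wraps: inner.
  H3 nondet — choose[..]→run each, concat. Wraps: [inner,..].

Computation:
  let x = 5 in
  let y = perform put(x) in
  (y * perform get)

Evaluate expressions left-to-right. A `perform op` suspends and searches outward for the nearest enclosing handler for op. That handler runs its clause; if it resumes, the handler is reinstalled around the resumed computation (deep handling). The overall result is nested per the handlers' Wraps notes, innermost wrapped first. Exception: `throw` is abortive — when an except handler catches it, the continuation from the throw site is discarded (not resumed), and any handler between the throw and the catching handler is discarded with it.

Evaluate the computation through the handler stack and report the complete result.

Answer: [((0, 5), ())]

Working:
put(5) @ H0 ⇒ s:=5
get @ H0 ⇒ 5
H0 returns (0, 5)
H1 returns ((0, 5), ())
H2 returns ((0, 5), ())
H3 returns [((0, 5), ())]
= [((0, 5), ())]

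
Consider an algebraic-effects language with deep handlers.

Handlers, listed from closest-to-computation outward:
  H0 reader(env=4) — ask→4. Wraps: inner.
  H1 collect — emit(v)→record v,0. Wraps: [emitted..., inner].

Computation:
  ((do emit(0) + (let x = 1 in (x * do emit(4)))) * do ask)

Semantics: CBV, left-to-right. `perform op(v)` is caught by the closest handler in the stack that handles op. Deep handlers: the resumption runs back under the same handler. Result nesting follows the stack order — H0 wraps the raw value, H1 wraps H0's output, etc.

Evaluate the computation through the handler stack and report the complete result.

Answer: [0, 4, 0]

Working:
emit(0) @ H1 ⇒ out+=0
emit(4) @ H1 ⇒ out+=4
ask @ H0 ⇒ 4
H0 returns 0
H1 returns [0, 4, 0]
= [0, 4, 0]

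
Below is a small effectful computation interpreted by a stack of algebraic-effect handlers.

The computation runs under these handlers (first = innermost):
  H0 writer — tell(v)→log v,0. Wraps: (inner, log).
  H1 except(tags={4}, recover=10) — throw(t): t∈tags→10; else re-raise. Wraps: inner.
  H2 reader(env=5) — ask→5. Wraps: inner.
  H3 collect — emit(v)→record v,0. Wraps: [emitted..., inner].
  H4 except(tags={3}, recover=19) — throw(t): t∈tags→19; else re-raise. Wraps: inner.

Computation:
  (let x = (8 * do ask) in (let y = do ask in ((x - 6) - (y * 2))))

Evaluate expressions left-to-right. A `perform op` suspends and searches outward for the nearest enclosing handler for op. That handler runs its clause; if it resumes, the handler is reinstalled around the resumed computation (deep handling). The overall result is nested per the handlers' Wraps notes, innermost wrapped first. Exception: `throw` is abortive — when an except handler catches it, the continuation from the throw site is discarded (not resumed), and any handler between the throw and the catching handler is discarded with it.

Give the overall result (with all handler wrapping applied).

Evaluation trace:
ask @ H2 ⇒ 5
ask @ H2 ⇒ 5
H0 returns (24, ())
H1 returns (24, ())
H2 returns (24, ())
H3 returns [(24, ())]
H4 returns [(24, ())]
= [(24, ())]

Answer: [(24, ())]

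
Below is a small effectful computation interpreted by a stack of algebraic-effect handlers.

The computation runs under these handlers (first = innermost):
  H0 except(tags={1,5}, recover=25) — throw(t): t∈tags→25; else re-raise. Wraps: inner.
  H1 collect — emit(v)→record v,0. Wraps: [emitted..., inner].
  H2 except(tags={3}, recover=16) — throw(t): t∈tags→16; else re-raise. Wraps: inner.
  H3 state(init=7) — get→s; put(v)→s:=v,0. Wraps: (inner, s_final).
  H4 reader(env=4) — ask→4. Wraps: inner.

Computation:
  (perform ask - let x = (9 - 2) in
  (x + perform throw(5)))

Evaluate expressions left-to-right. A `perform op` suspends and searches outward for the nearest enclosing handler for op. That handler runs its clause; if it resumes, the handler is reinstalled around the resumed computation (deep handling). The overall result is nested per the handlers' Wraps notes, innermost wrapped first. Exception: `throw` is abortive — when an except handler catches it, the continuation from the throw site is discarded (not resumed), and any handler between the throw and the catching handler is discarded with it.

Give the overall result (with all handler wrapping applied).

Answer: ([25], 7)

Evaluation trace:
ask @ H4 ⇒ 4
throw(5) @ H0 caught ⇒ 25
H1 returns [25]
H2 returns [25]
H3 returns ([25], 7)
H4 returns ([25], 7)
= ([25], 7)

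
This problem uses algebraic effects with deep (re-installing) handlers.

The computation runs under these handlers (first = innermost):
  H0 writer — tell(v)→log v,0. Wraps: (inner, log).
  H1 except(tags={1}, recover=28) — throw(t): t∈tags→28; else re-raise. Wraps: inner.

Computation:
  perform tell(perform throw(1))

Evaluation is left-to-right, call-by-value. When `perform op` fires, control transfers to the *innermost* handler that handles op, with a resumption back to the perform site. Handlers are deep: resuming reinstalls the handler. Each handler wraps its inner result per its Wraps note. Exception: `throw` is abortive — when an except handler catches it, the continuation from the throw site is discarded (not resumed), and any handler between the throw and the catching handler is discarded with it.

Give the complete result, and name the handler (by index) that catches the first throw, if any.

Answer: 28 ; first throw caught by: H1

Step-by-step:
throw(1) @ H1 caught ⇒ 28
= 28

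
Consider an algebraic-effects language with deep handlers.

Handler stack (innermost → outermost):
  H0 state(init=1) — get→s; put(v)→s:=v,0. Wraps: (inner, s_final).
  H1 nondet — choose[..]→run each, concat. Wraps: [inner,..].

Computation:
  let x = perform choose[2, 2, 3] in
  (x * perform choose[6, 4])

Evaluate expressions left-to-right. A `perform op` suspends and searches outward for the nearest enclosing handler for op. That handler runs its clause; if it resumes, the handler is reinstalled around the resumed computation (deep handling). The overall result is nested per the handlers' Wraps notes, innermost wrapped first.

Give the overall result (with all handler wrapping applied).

Answer: [(12, 1), (8, 1), (12, 1), (8, 1), (18, 1), (12, 1)]

Working:
choose[2, 2, 3] @ H1
  branch[0] choose=2:
    choose[6, 4] @ H1
      branch[0] choose=6:
        H0 returns (12, 1)
        H1 returns [(12, 1)]
      branch[1] choose=4:
        H0 returns (8, 1)
        H1 returns [(8, 1)]
  branch[1] choose=2:
    choose[6, 4] @ H1
      branch[0] choose=6:
        H0 returns (12, 1)
        H1 returns [(12, 1)]
      branch[1] choose=4:
        H0 returns (8, 1)
        H1 returns [(8, 1)]
  branch[2] choose=3:
    choose[6, 4] @ H1
      branch[0] choose=6:
        H0 returns (18, 1)
        H1 returns [(18, 1)]
      branch[1] choose=4:
        H0 returns (12, 1)
        H1 returns [(12, 1)]
= [(12, 1), (8, 1), (12, 1), (8, 1), (18, 1), (12, 1)]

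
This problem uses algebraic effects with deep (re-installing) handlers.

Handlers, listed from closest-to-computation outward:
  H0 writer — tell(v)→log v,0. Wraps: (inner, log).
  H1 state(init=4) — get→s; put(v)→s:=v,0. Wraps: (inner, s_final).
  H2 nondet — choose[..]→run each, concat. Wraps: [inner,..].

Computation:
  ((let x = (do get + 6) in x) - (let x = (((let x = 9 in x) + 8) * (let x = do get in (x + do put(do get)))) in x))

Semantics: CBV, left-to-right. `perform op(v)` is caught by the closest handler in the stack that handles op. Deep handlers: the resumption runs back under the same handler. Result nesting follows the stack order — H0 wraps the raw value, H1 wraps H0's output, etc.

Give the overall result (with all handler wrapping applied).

Answer: [((-58, ()), 4)]

Working:
get @ H1 ⇒ 4
get @ H1 ⇒ 4
get @ H1 ⇒ 4
put(4) @ H1 ⇒ s:=4
H0 returns (-58, ())
H1 returns ((-58, ()), 4)
H2 returns [((-58, ()), 4)]
= [((-58, ()), 4)]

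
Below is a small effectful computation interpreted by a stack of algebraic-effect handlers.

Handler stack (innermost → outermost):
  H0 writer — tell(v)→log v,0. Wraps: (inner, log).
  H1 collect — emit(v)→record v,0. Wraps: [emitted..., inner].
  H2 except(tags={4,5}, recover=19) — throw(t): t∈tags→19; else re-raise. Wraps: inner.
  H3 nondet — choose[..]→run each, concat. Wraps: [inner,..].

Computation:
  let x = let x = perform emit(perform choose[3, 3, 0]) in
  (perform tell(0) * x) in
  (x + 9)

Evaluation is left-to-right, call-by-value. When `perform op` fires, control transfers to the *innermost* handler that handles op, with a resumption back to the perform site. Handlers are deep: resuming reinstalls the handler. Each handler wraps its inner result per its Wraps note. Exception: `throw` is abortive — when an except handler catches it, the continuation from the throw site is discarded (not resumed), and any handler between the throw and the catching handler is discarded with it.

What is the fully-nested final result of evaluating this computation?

Evaluation trace:
choose[3, 3, 0] @ H3
  branch[0] choose=3:
    emit(3) @ H1 ⇒ out+=3
    tell(0) @ H0 ⇒ log+=0
    H0 returns (9, (0))
    H1 returns [3, (9, (0))]
    H2 returns [3, (9, (0))]
    H3 returns [[3, (9, (0))]]
  branch[1] choose=3:
    emit(3) @ H1 ⇒ out+=3
    tell(0) @ H0 ⇒ log+=0
    H0 returns (9, (0))
    H1 returns [3, (9, (0))]
    H2 returns [3, (9, (0))]
    H3 returns [[3, (9, (0))]]
  branch[2] choose=0:
    emit(0) @ H1 ⇒ out+=0
    tell(0) @ H0 ⇒ log+=0
    H0 returns (9, (0))
    H1 returns [0, (9, (0))]
    H2 returns [0, (9, (0))]
    H3 returns [[0, (9, (0))]]
= [[3, (9, (0))], [3, (9, (0))], [0, (9, (0))]]

Answer: [[3, (9, (0))], [3, (9, (0))], [0, (9, (0))]]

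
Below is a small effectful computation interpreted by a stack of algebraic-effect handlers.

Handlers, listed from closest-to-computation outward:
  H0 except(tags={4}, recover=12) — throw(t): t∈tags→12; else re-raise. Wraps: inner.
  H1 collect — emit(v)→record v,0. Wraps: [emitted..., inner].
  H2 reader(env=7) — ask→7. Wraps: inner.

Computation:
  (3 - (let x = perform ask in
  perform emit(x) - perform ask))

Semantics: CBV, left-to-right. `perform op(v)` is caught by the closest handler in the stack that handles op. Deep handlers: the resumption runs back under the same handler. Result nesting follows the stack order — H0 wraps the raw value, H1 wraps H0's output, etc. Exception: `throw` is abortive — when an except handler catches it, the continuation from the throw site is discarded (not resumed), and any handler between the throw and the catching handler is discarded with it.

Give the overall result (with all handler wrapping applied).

Answer: [7, 10]

Step-by-step:
ask @ H2 ⇒ 7
emit(7) @ H1 ⇒ out+=7
ask @ H2 ⇒ 7
H0 returns 10
H1 returns [7, 10]
H2 returns [7, 10]
= [7, 10]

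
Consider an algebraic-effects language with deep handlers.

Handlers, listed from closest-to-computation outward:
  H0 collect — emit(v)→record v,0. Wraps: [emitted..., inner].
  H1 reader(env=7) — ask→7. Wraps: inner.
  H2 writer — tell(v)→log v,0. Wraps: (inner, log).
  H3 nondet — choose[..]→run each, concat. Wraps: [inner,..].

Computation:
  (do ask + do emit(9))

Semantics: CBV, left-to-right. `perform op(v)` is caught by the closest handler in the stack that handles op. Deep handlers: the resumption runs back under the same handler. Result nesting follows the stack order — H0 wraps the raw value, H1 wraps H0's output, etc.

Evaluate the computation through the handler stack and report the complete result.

Answer: [([9, 7], ())]

Step-by-step:
ask @ H1 ⇒ 7
emit(9) @ H0 ⇒ out+=9
H0 returns [9, 7]
H1 returns [9, 7]
H2 returns ([9, 7], ())
H3 returns [([9, 7], ())]
= [([9, 7], ())]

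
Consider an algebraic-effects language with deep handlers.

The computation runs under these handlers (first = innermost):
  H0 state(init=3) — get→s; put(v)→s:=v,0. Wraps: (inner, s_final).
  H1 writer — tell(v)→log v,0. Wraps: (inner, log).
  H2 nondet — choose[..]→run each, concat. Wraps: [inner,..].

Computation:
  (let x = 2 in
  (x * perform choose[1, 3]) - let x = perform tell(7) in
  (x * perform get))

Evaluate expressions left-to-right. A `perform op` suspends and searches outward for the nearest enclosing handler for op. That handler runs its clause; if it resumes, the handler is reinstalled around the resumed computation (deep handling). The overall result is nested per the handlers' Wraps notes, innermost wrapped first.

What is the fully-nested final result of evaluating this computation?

Evaluation trace:
choose[1, 3] @ H2
  branch[0] choose=1:
    tell(7) @ H1 ⇒ log+=7
    get @ H0 ⇒ 3
    H0 returns (2, 3)
    H1 returns ((2, 3), (7))
    H2 returns [((2, 3), (7))]
  branch[1] choose=3:
    tell(7) @ H1 ⇒ log+=7
    get @ H0 ⇒ 3
    H0 returns (6, 3)
    H1 returns ((6, 3), (7))
    H2 returns [((6, 3), (7))]
= [((2, 3), (7)), ((6, 3), (7))]

Answer: [((2, 3), (7)), ((6, 3), (7))]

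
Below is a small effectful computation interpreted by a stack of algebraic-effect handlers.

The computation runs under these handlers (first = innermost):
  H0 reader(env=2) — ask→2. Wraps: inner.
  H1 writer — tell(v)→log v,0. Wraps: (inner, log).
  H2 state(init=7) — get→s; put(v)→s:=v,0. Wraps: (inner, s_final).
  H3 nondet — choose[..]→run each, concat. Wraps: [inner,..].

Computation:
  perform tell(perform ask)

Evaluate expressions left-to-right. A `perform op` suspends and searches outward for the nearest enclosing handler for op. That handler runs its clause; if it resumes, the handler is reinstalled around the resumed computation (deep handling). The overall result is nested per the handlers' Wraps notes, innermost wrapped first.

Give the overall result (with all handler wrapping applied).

Step-by-step:
ask @ H0 ⇒ 2
tell(2) @ H1 ⇒ log+=2
H0 returns 0
H1 returns (0, (2))
H2 returns ((0, (2)), 7)
H3 returns [((0, (2)), 7)]
= [((0, (2)), 7)]

Answer: [((0, (2)), 7)]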